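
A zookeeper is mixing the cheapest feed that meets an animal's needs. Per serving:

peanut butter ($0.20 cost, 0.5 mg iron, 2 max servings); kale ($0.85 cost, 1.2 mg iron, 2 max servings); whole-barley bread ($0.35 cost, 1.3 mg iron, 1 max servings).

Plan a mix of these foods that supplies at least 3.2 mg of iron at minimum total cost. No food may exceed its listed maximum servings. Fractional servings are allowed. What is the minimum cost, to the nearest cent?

$1.39

Cost per mg of iron: whole-barley bread $0.2692, peanut butter $0.4000, kale $0.7083.
Take 1 serving of whole-barley bread: +1.3 mg iron for $0.35 (total $0.35, still need 1.9 mg).
Take 2 servings of peanut butter: +1.0 mg iron for $0.40 (total $0.75, still need 0.9 mg).
Take 0.75 servings of kale: +0.9 mg iron for $0.64 (total $1.39, still need 0.0 mg).
Filling from the cheapest source first is optimal under one linear minimum: $1.39.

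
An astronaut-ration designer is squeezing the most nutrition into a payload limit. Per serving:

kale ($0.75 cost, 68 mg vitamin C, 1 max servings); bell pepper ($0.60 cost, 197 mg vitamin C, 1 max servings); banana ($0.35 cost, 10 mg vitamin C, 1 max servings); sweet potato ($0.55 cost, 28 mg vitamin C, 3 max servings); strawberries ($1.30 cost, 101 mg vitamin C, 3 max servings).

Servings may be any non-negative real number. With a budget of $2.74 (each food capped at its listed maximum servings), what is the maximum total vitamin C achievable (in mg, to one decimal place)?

373.0 mg

Vitamin C per dollar: bell pepper 328.3, kale 90.67, strawberries 77.69, sweet potato 50.91, banana 28.57.
Take 1 serving of bell pepper: spends $0.60, +197.0 mg vitamin C (running total 197.0 mg).
Take 1 serving of kale: spends $0.75, +68.0 mg vitamin C (running total 265.0 mg).
Take 1.069 servings of strawberries: spends $1.39, +108.0 mg vitamin C (running total 373.0 mg).
Greedy by best ratio exhausts the cost allowance optimally: 373.0 mg.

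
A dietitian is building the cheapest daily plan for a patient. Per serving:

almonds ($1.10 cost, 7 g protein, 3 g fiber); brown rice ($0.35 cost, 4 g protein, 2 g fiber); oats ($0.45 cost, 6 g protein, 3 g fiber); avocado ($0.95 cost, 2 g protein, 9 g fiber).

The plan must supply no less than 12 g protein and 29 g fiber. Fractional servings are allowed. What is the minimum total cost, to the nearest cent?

Minimising a linear cost over {protein ≥ 12, fiber ≥ 29, servings ≥ 0} — the optimum is at a vertex, using one or two foods.
almonds only: max(12/7, 29/3) = 9.667 servings → $10.63.
brown rice only: max(12/4, 29/2) = 14.5 servings → $5.08.
oats only: max(12/6, 29/3) = 9.667 servings → $4.35.
avocado only: max(12/2, 29/9) = 6 servings → $5.70.
almonds + brown rice with both targets exact would need a negative amount; discard.
almonds + oats: the both-tight solution has a negative serving — not a feasible corner.
almonds + avocado with both tight: 0.8772 servings and 2.93 servings → $3.75.
brown rice + oats (both tight): parallel constraints — no distinct corner.
brown rice + avocado with both tight: 1.562 servings and 2.875 servings → $3.28.
oats + avocado with both tight: 1.042 servings and 2.875 servings → $3.20.
So the least-cost plan costs $3.20.

$3.20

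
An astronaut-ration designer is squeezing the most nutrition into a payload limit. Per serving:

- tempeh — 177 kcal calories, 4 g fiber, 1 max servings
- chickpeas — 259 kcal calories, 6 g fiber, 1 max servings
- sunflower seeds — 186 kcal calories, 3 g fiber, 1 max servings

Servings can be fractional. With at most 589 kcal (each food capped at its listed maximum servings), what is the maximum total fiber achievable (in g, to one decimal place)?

Fiber per kcal: chickpeas 0.02317, tempeh 0.0226, sunflower seeds 0.01613.
Take 1 serving of chickpeas: uses 259 kcal, +6.0 g fiber (running total 6.0 g).
Take 1 serving of tempeh: uses 177 kcal, +4.0 g fiber (running total 10.0 g).
Take 0.8226 servings of sunflower seeds: uses 153 kcal, +2.5 g fiber (running total 12.5 g).
Greedy by best ratio exhausts the calories allowance optimally: 12.5 g.

12.5 g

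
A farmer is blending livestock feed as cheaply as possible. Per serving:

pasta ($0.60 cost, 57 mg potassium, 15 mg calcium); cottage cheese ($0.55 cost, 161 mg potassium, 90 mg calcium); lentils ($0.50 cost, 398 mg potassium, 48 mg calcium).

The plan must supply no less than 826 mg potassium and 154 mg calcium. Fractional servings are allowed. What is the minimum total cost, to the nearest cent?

$1.31

The cheapest plan sits at a corner of the feasible region — with two constraints it uses at most two foods.
pasta only: max(826/57, 154/15) = 14.49 servings → $8.69.
cottage cheese only: max(826/161, 154/90) = 5.13 servings → $2.82.
lentils only: max(826/398, 154/48) = 3.208 servings → $1.60.
pasta + cottage cheese with both targets exact would need a negative amount; discard.
pasta + lentils with both tight: 6.693 servings and 1.117 servings → $4.57.
cottage cheese + lentils with both tight: 0.7705 servings and 1.764 servings → $1.31.
So the least-cost plan costs $1.31.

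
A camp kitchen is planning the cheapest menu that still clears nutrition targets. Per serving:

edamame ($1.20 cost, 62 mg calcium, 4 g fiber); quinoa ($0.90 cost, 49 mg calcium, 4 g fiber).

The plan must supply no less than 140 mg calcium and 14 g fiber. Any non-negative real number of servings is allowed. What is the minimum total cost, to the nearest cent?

With two linear requirements the optimum uses one or two foods; enumerate the corners.
edamame only: max(140/62, 14/4) = 3.5 servings → $4.20.
quinoa only: max(140/49, 14/4) = 3.5 servings → $3.15.
edamame + quinoa with both targets exact would need a negative amount; discard.
So the least-cost plan costs $3.15.

$3.15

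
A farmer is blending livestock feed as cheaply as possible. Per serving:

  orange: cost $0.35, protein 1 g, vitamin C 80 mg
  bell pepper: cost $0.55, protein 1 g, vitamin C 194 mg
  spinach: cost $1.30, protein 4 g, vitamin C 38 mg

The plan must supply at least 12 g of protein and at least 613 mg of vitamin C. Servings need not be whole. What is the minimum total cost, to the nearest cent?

Compare the cost at each extreme point of the feasible region.
orange only: max(12/1, 613/80) = 12 servings → $4.20.
bell pepper only: max(12/1, 613/194) = 12 servings → $6.60.
spinach only: max(12/4, 613/38) = 16.13 servings → $20.97.
orange + bell pepper with both targets exact would need a negative amount; discard.
orange + spinach with both tight: 7.078 servings and 1.23 servings → $4.08.
bell pepper + spinach with both tight: 2.705 servings and 2.324 servings → $4.51.
So the least-cost plan costs $4.08.

$4.08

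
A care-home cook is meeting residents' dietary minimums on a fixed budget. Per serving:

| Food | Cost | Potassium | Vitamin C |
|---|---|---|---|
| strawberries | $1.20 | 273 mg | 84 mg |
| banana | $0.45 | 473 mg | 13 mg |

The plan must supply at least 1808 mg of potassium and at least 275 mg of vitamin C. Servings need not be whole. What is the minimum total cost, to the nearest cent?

$4.49

Minimising a linear cost over {potassium ≥ 1808, vitamin C ≥ 275, servings ≥ 0} — the optimum is at a vertex, using one or two foods.
strawberries only: max(1808/273, 275/84) = 6.623 servings → $7.95.
banana only: max(1808/473, 275/13) = 21.15 servings → $9.52.
strawberries + banana with both tight: 2.945 servings and 2.122 servings → $4.49.
So the least-cost plan costs $4.49.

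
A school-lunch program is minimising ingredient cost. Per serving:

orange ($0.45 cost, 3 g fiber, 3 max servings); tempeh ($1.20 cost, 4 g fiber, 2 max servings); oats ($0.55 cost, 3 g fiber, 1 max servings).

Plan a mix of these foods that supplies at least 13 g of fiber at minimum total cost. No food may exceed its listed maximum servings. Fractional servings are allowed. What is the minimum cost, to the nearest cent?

Cost per g of fiber: orange $0.1500, oats $0.1833, tempeh $0.3000.
Take 3 servings of orange: +9.0 g fiber for $1.35 (total $1.35, still need 4.0 g).
Take 1 serving of oats: +3.0 g fiber for $0.55 (total $1.90, still need 1.0 g).
Take 0.25 servings of tempeh: +1.0 g fiber for $0.30 (total $2.20, still need 0.0 g).
Greedy by cheapest-per-g is optimal for a single linear constraint, so the minimum cost is $2.20.

$2.20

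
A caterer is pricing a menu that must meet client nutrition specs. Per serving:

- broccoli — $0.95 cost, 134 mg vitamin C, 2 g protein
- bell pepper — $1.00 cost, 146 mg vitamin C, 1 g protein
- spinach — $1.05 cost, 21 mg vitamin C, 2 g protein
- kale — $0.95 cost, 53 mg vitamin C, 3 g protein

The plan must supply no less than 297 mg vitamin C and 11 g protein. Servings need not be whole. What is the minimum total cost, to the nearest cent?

broccoli only: max(297/134, 11/2) = 5.5 servings → $5.22.
bell pepper only: max(297/146, 11/1) = 11 servings → $11.00.
spinach only: max(297/21, 11/2) = 14.14 servings → $14.85.
kale only: max(297/53, 11/3) = 5.604 servings → $5.32.
broccoli + bell pepper: intersection lies outside the first quadrant.
broccoli + spinach with both tight: 1.606 servings and 3.894 servings → $5.61.
broccoli + kale with both tight: 1.041 servings and 2.973 servings → $3.81.
bell pepper + spinach with both tight: 1.339 servings and 4.83 servings → $6.41.
bell pepper + kale with both tight: 0.8 servings and 3.4 servings → $4.03.
spinach + kale with both targets exact would need a negative amount; discard.
The minimum over all feasible corners is $3.81.

$3.81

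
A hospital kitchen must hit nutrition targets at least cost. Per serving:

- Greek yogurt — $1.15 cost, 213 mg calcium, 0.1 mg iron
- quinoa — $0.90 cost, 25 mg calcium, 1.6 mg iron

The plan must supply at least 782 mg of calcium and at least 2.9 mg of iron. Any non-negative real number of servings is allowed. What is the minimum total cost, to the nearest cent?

$5.44

For a min-cost LP with two ≥-constraints, a basic feasible solution has at most two positive variables.
Greek yogurt only: max(782/213, 2.9/0.1) = 29 servings → $33.35.
quinoa only: max(782/25, 2.9/1.6) = 31.28 servings → $28.15.
Greek yogurt + quinoa with both tight: 3.484 servings and 1.595 servings → $5.44.
Cheapest feasible corner: $5.44.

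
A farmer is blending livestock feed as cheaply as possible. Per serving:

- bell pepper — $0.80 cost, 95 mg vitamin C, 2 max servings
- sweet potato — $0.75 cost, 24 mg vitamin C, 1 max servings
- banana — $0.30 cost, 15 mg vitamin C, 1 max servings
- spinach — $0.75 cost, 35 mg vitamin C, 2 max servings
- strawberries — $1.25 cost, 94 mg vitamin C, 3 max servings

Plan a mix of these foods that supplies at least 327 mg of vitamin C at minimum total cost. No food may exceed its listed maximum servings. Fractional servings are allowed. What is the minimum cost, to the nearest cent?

$3.42

Cost per mg of vitamin C: bell pepper $0.0084, strawberries $0.0133, banana $0.0200, spinach $0.0214, sweet potato $0.0312.
Take 2 servings of bell pepper: +190.0 mg vitamin C for $1.60 (total $1.60, still need 137.0 mg).
Take 1.457 servings of strawberries: +137.0 mg vitamin C for $1.82 (total $3.42, still need 0.0 mg).
Greedy by cheapest-per-mg is optimal for a single linear constraint, so the minimum cost is $3.42.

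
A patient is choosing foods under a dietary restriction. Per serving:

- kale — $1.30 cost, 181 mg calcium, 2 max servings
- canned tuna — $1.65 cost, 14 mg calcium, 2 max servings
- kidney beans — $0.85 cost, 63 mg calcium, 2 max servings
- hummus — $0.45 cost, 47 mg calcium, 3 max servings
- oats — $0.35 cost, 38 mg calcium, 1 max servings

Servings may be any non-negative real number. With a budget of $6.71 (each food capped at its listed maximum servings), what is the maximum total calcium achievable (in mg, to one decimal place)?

673.0 mg

Calcium per dollar: kale 139.2, oats 108.6, hummus 104.4, kidney beans 74.12, canned tuna 8.485.
Take 2 servings of kale: spends $2.60, +362.0 mg calcium (running total 362.0 mg).
Take 1 serving of oats: spends $0.35, +38.0 mg calcium (running total 400.0 mg).
Take 3 servings of hummus: spends $1.35, +141.0 mg calcium (running total 541.0 mg).
Take 2 servings of kidney beans: spends $1.70, +126.0 mg calcium (running total 667.0 mg).
Take 0.4303 servings of canned tuna: spends $0.71, +6.0 mg calcium (running total 673.0 mg).
Filling greedily by calcium-per-dollar is optimal for one linear limit, giving 673.0 mg.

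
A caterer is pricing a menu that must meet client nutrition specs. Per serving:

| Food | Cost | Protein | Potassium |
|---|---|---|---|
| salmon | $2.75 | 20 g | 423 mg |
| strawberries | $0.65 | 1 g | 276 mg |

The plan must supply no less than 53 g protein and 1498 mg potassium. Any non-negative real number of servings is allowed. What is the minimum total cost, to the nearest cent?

The cheapest plan sits at a corner of the feasible region — with two constraints it uses at most two foods.
salmon only: max(53/20, 1498/423) = 3.541 servings → $9.74.
strawberries only: max(53/1, 1498/276) = 53 servings → $34.45.
salmon + strawberries with both tight: 2.576 servings and 1.479 servings → $8.05.
Cheapest feasible corner: $8.05.

$8.05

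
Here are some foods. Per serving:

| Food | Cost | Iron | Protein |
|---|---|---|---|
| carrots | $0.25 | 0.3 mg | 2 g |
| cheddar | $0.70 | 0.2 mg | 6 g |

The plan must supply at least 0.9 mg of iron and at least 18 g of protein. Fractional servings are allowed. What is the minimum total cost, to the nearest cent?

$2.12

Compare the cost at each extreme point of the feasible region.
carrots only: max(0.9/0.3, 18/2) = 9 servings → $2.25.
cheddar only: max(0.9/0.2, 18/6) = 4.5 servings → $3.15.
carrots + cheddar with both tight: 1.286 servings and 2.571 servings → $2.12.
The minimum over all feasible corners is $2.12.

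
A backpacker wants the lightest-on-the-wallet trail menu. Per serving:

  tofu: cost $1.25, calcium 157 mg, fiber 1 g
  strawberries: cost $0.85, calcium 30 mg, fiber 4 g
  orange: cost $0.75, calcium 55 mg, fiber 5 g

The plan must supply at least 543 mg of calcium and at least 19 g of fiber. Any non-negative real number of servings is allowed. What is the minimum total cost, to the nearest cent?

This is a tiny linear program; its minimum lies at a vertex of the feasible set. List the vertices and price them.
tofu only: max(543/157, 19/1) = 19 servings → $23.75.
strawberries only: max(543/30, 19/4) = 18.1 servings → $15.38.
orange only: max(543/55, 19/5) = 9.873 servings → $7.40.
tofu + strawberries with both tight: 2.679 servings and 4.08 servings → $6.82.
tofu + orange with both tight: 2.288 servings and 3.342 servings → $5.37.
strawberries + orange: intersection lies outside the first quadrant.
So the least-cost plan costs $5.37.

$5.37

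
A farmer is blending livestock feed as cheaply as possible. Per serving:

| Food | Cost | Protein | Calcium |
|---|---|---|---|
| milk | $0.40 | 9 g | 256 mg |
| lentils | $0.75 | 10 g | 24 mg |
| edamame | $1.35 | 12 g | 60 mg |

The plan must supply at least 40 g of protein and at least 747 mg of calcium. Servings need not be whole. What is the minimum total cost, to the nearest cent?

$1.78

A basic optimal solution has at most two foods positive. Try each food alone and each pair with both targets met exactly.
milk only: max(40/9, 747/256) = 4.444 servings → $1.78.
lentils only: max(40/10, 747/24) = 31.12 servings → $23.34.
edamame only: max(40/12, 747/60) = 12.45 servings → $16.81.
milk + lentils with both tight: 2.777 servings and 1.5 servings → $2.24.
milk + edamame with both tight: 2.592 servings and 1.389 servings → $2.91.
lentils + edamame: intersection lies outside the first quadrant.
The minimum over all feasible corners is $1.78.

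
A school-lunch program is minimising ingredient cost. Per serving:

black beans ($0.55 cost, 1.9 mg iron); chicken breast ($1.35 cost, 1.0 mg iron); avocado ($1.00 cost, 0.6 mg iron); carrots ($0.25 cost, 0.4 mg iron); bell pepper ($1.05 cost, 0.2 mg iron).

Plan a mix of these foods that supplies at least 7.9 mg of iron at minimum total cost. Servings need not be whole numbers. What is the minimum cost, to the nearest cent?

$2.29

Cost per mg of iron: black beans $0.2895, carrots $0.6250, chicken breast $1.3500, avocado $1.6667, bell pepper $5.2500.
With no serving limits, use only black beans: 7.9 mg / 1.9 mg = 4.158 servings × $0.55 = $2.29.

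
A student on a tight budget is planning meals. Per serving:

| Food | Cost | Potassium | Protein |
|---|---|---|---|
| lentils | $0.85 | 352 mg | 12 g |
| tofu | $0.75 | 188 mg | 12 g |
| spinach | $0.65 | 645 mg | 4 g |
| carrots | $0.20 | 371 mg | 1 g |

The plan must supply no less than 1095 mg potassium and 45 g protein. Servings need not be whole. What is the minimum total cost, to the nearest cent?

lentils only: max(1095/352, 45/12) = 3.75 servings → $3.19.
tofu only: max(1095/188, 45/12) = 5.824 servings → $4.37.
spinach only: max(1095/645, 45/4) = 11.25 servings → $7.31.
carrots only: max(1095/371, 45/1) = 45 servings → $9.00.
lentils + tofu with both tight: 2.378 servings and 1.372 servings → $3.05.
lentils + spinach with both targets exact would need a negative amount; discard.
lentils + carrots with both targets exact would need a negative amount; discard.
tofu + spinach with both tight: 3.527 servings and 0.6697 servings → $3.08.
tofu + carrots with both tight: 3.659 servings and 1.098 servings → $2.96.
spinach + carrots with both targets exact would need a negative amount; discard.
The minimum over all feasible corners is $2.96.

$2.96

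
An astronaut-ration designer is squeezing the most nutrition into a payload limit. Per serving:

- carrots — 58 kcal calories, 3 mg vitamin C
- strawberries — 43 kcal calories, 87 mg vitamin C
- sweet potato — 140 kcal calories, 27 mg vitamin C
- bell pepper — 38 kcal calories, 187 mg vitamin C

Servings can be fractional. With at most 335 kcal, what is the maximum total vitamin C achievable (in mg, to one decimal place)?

Vitamin C per kcal: bell pepper 4.921, strawberries 2.023, sweet potato 0.1929, carrots 0.05172.
With no serving limits, spend the whole calories allowance on bell pepper: 335 kcal / 38 kcal × 187 mg = 1648.6 mg.

1648.6 mg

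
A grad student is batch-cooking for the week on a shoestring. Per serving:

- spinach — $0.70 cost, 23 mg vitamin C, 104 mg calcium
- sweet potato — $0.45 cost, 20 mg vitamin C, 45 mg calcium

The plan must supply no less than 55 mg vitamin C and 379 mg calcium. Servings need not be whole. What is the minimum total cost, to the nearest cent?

$2.55

With two linear requirements the optimum uses one or two foods; enumerate the corners.
spinach only: max(55/23, 379/104) = 3.644 servings → $2.55.
sweet potato only: max(55/20, 379/45) = 8.422 servings → $3.79.
spinach + sweet potato: intersection lies outside the first quadrant.
Cheapest feasible corner: $2.55.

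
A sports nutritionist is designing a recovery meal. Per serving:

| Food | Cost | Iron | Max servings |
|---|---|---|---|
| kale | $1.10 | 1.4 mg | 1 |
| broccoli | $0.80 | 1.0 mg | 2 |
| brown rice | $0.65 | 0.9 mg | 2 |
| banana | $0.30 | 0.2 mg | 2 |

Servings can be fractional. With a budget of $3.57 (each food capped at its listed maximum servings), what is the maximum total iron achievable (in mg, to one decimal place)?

Iron per dollar: brown rice 1.385, kale 1.273, broccoli 1.25, banana 0.6667.
Take 2 servings of brown rice: spends $1.30, +1.8 mg iron (running total 1.8 mg).
Take 1 serving of kale: spends $1.10, +1.4 mg iron (running total 3.2 mg).
Take 1.462 servings of broccoli: spends $1.17, +1.5 mg iron (running total 4.7 mg).
Greedy by best ratio exhausts the cost allowance optimally: 4.7 mg.

4.7 mg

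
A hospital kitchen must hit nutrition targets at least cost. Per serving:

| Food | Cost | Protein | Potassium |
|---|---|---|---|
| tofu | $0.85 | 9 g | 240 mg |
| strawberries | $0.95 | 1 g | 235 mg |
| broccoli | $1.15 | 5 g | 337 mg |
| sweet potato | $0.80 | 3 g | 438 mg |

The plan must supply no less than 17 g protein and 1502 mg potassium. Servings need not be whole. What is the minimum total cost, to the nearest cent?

$3.12

For a min-cost LP with two ≥-constraints, a basic feasible solution has at most two positive variables.
tofu only: max(17/9, 1502/240) = 6.258 servings → $5.32.
strawberries only: max(17/1, 1502/235) = 17 servings → $16.15.
broccoli only: max(17/5, 1502/337) = 4.457 servings → $5.13.
sweet potato only: max(17/3, 1502/438) = 5.667 servings → $4.53.
tofu + strawberries with both tight: 1.33 servings and 5.034 servings → $5.91.
tofu + broccoli with both targets exact would need a negative amount; discard.
tofu + sweet potato with both tight: 0.9125 servings and 2.929 servings → $3.12.
strawberries + broccoli with both tight: 2.125 servings and 2.975 servings → $5.44.
strawberries + sweet potato: intersection lies outside the first quadrant.
broccoli + sweet potato with both tight: 2.494 servings and 1.511 servings → $4.08.
So the least-cost plan costs $3.12.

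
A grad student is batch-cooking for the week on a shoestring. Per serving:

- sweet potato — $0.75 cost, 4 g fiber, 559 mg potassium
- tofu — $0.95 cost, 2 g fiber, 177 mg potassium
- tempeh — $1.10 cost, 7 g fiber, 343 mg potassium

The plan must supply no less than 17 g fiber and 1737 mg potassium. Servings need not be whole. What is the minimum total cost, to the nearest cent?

Compare the cost at each extreme point of the feasible region.
sweet potato only: max(17/4, 1737/559) = 4.25 servings → $3.19.
tofu only: max(17/2, 1737/177) = 9.814 servings → $9.32.
tempeh only: max(17/7, 1737/343) = 5.064 servings → $5.57.
sweet potato + tofu with both tight: 1.134 servings and 6.232 servings → $6.77.
sweet potato + tempeh with both tight: 2.49 servings and 1.006 servings → $2.97.
tofu + tempeh: intersection lies outside the first quadrant.
The minimum over all feasible corners is $2.97.

$2.97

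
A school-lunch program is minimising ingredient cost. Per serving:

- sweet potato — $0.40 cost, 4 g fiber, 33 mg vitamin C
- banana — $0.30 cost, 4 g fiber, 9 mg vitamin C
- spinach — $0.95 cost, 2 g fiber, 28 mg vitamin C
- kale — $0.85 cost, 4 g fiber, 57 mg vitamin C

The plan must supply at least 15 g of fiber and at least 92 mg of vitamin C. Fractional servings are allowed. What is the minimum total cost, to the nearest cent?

Two binding constraints pin down two serving amounts, so the optimal mix uses at most two foods. The candidates are each food alone (scaled to the tighter of fiber/vitamin C) and each pair with both constraints tight.
sweet potato only: max(15/4, 92/33) = 3.75 servings → $1.50.
banana only: max(15/4, 92/9) = 10.22 servings → $3.07.
spinach only: max(15/2, 92/28) = 7.5 servings → $7.12.
kale only: max(15/4, 92/57) = 3.75 servings → $3.19.
sweet potato + banana with both tight: 2.427 servings and 1.323 servings → $1.37.
sweet potato + spinach with both targets exact would need a negative amount; discard.
sweet potato + kale: the both-tight solution has a negative serving — not a feasible corner.
banana + spinach with both tight: 2.511 servings and 2.479 servings → $3.11.
banana + kale with both tight: 2.536 servings and 1.214 servings → $1.79.
spinach + kale: the both-tight solution has a negative serving — not a feasible corner.
So the least-cost plan costs $1.37.

$1.37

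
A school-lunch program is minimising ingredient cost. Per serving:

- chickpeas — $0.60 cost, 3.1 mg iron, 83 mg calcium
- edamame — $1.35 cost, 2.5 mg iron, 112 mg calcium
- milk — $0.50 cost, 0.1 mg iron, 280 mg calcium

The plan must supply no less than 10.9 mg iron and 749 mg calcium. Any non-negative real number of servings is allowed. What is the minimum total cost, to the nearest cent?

A basic optimal solution has at most two foods positive. Try each food alone and each pair with both targets met exactly.
chickpeas only: max(10.9/3.1, 749/83) = 9.024 servings → $5.41.
edamame only: max(10.9/2.5, 749/112) = 6.688 servings → $9.03.
milk only: max(10.9/0.1, 749/280) = 109 servings → $54.50.
chickpeas + edamame with both targets exact would need a negative amount; discard.
chickpeas + milk with both tight: 3.463 servings and 1.648 servings → $2.90.
edamame + milk with both tight: 4.322 servings and 0.9461 servings → $6.31.
The minimum over all feasible corners is $2.90.

$2.90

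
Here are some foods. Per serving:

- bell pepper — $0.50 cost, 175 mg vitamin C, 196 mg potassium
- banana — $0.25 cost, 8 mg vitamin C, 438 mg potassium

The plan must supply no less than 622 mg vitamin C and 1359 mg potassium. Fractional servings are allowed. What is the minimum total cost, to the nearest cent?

$2.13

Minimising a linear cost over {vitamin C ≥ 622, potassium ≥ 1359, servings ≥ 0} — the optimum is at a vertex, using one or two foods.
bell pepper only: max(622/175, 1359/196) = 6.934 servings → $3.47.
banana only: max(622/8, 1359/438) = 77.75 servings → $19.44.
bell pepper + banana with both tight: 3.484 servings and 1.544 servings → $2.13.
So the least-cost plan costs $2.13.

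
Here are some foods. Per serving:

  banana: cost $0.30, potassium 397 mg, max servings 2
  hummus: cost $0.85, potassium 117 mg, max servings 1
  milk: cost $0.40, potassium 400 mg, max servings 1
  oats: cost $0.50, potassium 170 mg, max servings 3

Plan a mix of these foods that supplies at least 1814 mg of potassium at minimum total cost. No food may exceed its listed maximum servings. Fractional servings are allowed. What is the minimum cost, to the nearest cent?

$3.30

Cost per mg of potassium: banana $0.0008, milk $0.0010, oats $0.0029, hummus $0.0073.
Take 2 servings of banana: +794.0 mg potassium for $0.60 (total $0.60, still need 1020.0 mg).
Take 1 serving of milk: +400.0 mg potassium for $0.40 (total $1.00, still need 620.0 mg).
Take 3 servings of oats: +510.0 mg potassium for $1.50 (total $2.50, still need 110.0 mg).
Take 0.9402 servings of hummus: +110.0 mg potassium for $0.80 (total $3.30, still need 0.0 mg).
Filling from the cheapest source first is optimal under one linear minimum: $3.30.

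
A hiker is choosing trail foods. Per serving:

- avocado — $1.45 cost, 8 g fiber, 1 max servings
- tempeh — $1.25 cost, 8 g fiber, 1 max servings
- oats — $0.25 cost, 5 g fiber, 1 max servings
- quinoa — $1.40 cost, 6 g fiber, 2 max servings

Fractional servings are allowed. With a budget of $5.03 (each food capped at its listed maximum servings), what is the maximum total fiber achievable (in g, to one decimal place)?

29.9 g

Fiber per dollar: oats 20, tempeh 6.4, avocado 5.517, quinoa 4.286.
Take 1 serving of oats: spends $0.25, +5.0 g fiber (running total 5.0 g).
Take 1 serving of tempeh: spends $1.25, +8.0 g fiber (running total 13.0 g).
Take 1 serving of avocado: spends $1.45, +8.0 g fiber (running total 21.0 g).
Take 1.486 servings of quinoa: spends $2.08, +8.9 g fiber (running total 29.9 g).
Filling greedily by fiber-per-dollar is optimal for one linear limit, giving 29.9 g.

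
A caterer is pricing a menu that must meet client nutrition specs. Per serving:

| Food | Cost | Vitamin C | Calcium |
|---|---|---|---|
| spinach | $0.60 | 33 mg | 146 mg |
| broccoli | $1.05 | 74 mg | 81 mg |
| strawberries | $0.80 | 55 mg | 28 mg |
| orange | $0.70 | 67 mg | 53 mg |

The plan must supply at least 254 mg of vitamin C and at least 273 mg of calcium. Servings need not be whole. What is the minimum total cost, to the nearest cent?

$2.81

For a min-cost LP with two ≥-constraints, a basic feasible solution has at most two positive variables.
spinach only: max(254/33, 273/146) = 7.697 servings → $4.62.
broccoli only: max(254/74, 273/81) = 3.432 servings → $3.60.
strawberries only: max(254/55, 273/28) = 9.75 servings → $7.80.
orange only: max(254/67, 273/53) = 5.151 servings → $3.61.
spinach + broccoli with both targets exact would need a negative amount; discard.
spinach + strawberries with both tight: 1.112 servings and 3.951 servings → $3.83.
spinach + orange with both tight: 0.6011 servings and 3.495 servings → $2.81.
broccoli + strawberries with both tight: 3.316 servings and 0.1561 servings → $3.61.
broccoli + orange with both tight: 3.209 servings and 0.2472 servings → $3.54.
strawberries + orange with both targets exact would need a negative amount; discard.
Cheapest feasible corner: $2.81.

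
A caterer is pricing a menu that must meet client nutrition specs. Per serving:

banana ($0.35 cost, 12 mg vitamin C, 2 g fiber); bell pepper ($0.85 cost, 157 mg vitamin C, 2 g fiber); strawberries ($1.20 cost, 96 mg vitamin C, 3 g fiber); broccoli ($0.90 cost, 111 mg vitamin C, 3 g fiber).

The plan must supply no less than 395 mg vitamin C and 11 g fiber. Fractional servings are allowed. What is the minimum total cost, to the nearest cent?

Minimising a linear cost over {vitamin C ≥ 395, fiber ≥ 11, servings ≥ 0} — the optimum is at a vertex, using one or two foods.
banana only: max(395/12, 11/2) = 32.92 servings → $11.52.
bell pepper only: max(395/157, 11/2) = 5.5 servings → $4.67.
strawberries only: max(395/96, 11/3) = 4.115 servings → $4.94.
broccoli only: max(395/111, 11/3) = 3.667 servings → $3.30.
banana + bell pepper with both tight: 3.231 servings and 2.269 servings → $3.06.
banana + strawberries: the both-tight solution has a negative serving — not a feasible corner.
banana + broccoli with both tight: 0.1935 servings and 3.538 servings → $3.25.
bell pepper + strawberries with both tight: 0.4624 servings and 3.358 servings → $4.42.
bell pepper + broccoli with both targets exact would need a negative amount; discard.
strawberries + broccoli with both tight: 0.8 servings and 2.867 servings → $3.54.
Cheapest feasible corner: $3.06.

$3.06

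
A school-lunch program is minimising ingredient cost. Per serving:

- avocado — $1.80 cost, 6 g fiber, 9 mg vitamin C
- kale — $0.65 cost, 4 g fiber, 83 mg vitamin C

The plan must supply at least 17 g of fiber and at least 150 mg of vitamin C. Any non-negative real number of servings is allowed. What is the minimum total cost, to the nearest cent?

Minimising a linear cost over {fiber ≥ 17, vitamin C ≥ 150, servings ≥ 0} — the optimum is at a vertex, using one or two foods.
avocado only: max(17/6, 150/9) = 16.67 servings → $30.00.
kale only: max(17/4, 150/83) = 4.25 servings → $2.76.
avocado + kale with both tight: 1.755 servings and 1.617 servings → $4.21.
Cheapest feasible corner: $2.76.

$2.76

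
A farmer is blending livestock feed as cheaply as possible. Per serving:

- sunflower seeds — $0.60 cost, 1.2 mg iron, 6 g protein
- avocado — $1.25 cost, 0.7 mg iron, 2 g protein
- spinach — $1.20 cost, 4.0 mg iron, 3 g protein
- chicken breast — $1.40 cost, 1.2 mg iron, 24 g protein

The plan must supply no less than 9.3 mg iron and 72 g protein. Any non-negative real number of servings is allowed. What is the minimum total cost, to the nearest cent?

$5.72

With two linear requirements the optimum uses one or two foods; enumerate the corners.
sunflower seeds only: max(9.3/1.2, 72/6) = 12 servings → $7.20.
avocado only: max(9.3/0.7, 72/2) = 36 servings → $45.00.
spinach only: max(9.3/4.0, 72/3) = 24 servings → $28.80.
chicken breast only: max(9.3/1.2, 72/24) = 7.75 servings → $10.85.
sunflower seeds + avocado with both targets exact would need a negative amount; discard.
sunflower seeds + spinach: the both-tight solution has a negative serving — not a feasible corner.
sunflower seeds + chicken breast with both tight: 6.333 servings and 1.417 servings → $5.78.
avocado + spinach: intersection lies outside the first quadrant.
avocado + chicken breast with both tight: 9.5 servings and 2.208 servings → $14.97.
spinach + chicken breast with both tight: 1.481 servings and 2.815 servings → $5.72.
The minimum over all feasible corners is $5.72.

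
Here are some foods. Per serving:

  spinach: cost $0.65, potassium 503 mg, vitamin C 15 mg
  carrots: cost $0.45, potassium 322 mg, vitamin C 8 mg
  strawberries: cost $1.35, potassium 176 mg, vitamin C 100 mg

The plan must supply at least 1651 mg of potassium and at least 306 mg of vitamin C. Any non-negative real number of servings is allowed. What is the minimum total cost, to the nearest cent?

$5.18

The cheapest plan sits at a corner of the feasible region — with two constraints it uses at most two foods.
spinach only: max(1651/503, 306/15) = 20.4 servings → $13.26.
carrots only: max(1651/322, 306/8) = 38.25 servings → $17.21.
strawberries only: max(1651/176, 306/100) = 9.381 servings → $12.66.
spinach + carrots: intersection lies outside the first quadrant.
spinach + strawberries with both tight: 2.334 servings and 2.71 servings → $5.18.
carrots + strawberries with both tight: 3.613 servings and 2.771 servings → $5.37.
Cheapest feasible corner: $5.18.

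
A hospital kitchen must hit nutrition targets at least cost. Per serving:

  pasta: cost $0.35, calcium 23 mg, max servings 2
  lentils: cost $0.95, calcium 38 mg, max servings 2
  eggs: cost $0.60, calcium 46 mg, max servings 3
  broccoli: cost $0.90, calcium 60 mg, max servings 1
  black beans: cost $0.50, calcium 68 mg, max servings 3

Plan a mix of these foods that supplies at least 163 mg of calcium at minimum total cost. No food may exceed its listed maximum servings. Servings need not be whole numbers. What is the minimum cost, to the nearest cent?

$1.20

Cost per mg of calcium: black beans $0.0074, eggs $0.0130, broccoli $0.0150, pasta $0.0152, lentils $0.0250.
Take 2.397 servings of black beans: +163.0 mg calcium for $1.20 (total $1.20, still need 0.0 mg).
Filling from the cheapest source first is optimal under one linear minimum: $1.20.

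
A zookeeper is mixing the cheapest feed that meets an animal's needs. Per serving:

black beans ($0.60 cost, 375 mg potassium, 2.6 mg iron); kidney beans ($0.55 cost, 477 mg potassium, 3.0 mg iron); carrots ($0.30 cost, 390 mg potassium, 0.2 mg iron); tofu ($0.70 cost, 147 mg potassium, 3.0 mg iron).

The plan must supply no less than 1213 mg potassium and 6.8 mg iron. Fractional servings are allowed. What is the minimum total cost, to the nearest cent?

$1.34

Check every corner: each single food scaled to meet both minima, and each pair solved so both constraints bind.
black beans only: max(1213/375, 6.8/2.6) = 3.235 servings → $1.94.
kidney beans only: max(1213/477, 6.8/3.0) = 2.543 servings → $1.40.
carrots only: max(1213/390, 6.8/0.2) = 34 servings → $10.20.
tofu only: max(1213/147, 6.8/3.0) = 8.252 servings → $5.78.
black beans + kidney beans: intersection lies outside the first quadrant.
black beans + carrots with both tight: 2.566 servings and 0.643 servings → $1.73.
black beans + tofu: the both-tight solution has a negative serving — not a feasible corner.
kidney beans + carrots with both tight: 2.242 servings and 0.368 servings → $1.34.
kidney beans + tofu: the both-tight solution has a negative serving — not a feasible corner.
carrots + tofu with both tight: 2.314 servings and 2.112 servings → $2.17.
The minimum over all feasible corners is $1.34.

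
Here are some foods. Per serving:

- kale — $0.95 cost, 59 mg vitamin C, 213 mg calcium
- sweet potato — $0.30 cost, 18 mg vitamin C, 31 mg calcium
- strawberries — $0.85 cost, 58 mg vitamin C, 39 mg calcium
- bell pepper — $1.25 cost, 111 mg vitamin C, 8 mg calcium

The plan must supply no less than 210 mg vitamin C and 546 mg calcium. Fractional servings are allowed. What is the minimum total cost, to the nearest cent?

$3.09

kale only: max(210/59, 546/213) = 3.559 servings → $3.38.
sweet potato only: max(210/18, 546/31) = 17.61 servings → $5.28.
strawberries only: max(210/58, 546/39) = 14 servings → $11.90.
bell pepper only: max(210/111, 546/8) = 68.25 servings → $85.31.
kale + sweet potato with both tight: 1.655 servings and 6.242 servings → $3.44.
kale + strawberries with both tight: 2.335 servings and 1.245 servings → $3.28.
kale + bell pepper with both tight: 2.543 servings and 0.5402 servings → $3.09.
sweet potato + strawberries: intersection lies outside the first quadrant.
sweet potato + bell pepper: the both-tight solution has a negative serving — not a feasible corner.
strawberries + bell pepper: intersection lies outside the first quadrant.
So the least-cost plan costs $3.09.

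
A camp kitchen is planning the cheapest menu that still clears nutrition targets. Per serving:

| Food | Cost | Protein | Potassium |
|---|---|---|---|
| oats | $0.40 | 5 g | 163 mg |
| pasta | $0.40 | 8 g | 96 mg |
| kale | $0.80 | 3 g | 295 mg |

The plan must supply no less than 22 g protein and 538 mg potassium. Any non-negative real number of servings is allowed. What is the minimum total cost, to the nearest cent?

$1.50

Compare the cost at each extreme point of the feasible region.
oats only: max(22/5, 538/163) = 4.4 servings → $1.76.
pasta only: max(22/8, 538/96) = 5.604 servings → $2.24.
kale only: max(22/3, 538/295) = 7.333 servings → $5.87.
oats + pasta with both tight: 2.66 servings and 1.087 servings → $1.50.
oats + kale: intersection lies outside the first quadrant.
pasta + kale with both tight: 2.353 servings and 1.058 servings → $1.79.
Cheapest feasible corner: $1.50.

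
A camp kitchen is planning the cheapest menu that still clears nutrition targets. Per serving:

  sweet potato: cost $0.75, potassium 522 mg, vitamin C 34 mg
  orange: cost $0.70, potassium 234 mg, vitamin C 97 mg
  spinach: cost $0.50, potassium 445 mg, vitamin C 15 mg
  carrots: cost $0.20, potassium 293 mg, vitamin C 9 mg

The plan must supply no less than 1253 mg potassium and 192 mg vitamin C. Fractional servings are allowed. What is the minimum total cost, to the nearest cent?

Two binding constraints pin down two serving amounts, so the optimal mix uses at most two foods. The candidates are each food alone (scaled to the tighter of potassium/vitamin C) and each pair with both constraints tight.
sweet potato only: max(1253/522, 192/34) = 5.647 servings → $4.24.
orange only: max(1253/234, 192/97) = 5.355 servings → $3.75.
spinach only: max(1253/445, 192/15) = 12.8 servings → $6.40.
carrots only: max(1253/293, 192/9) = 21.33 servings → $4.27.
sweet potato + orange with both tight: 1.795 servings and 1.35 servings → $2.29.
sweet potato + spinach: intersection lies outside the first quadrant.
sweet potato + carrots: intersection lies outside the first quadrant.
orange + spinach with both tight: 1.681 servings and 1.932 servings → $2.14.
orange + carrots with both tight: 1.709 servings and 2.911 servings → $1.78.
spinach + carrots: the both-tight solution has a negative serving — not a feasible corner.
Cheapest feasible corner: $1.78.

$1.78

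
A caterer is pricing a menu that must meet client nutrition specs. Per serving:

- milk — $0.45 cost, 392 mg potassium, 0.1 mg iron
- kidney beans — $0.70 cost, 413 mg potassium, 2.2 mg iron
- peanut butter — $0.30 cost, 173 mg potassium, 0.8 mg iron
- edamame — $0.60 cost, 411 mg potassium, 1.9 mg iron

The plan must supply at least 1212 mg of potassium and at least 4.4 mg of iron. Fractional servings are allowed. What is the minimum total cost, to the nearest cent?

$1.68

An LP optimum is at a vertex; with two nutrient constraints at most two foods are used. Check each candidate.
milk only: max(1212/392, 4.4/0.1) = 44 servings → $19.80.
kidney beans only: max(1212/413, 4.4/2.2) = 2.935 servings → $2.05.
peanut butter only: max(1212/173, 4.4/0.8) = 7.006 servings → $2.10.
edamame only: max(1212/411, 4.4/1.9) = 2.949 servings → $1.77.
milk + kidney beans with both tight: 1.034 servings and 1.953 servings → $1.83.
milk + peanut butter with both tight: 0.7033 servings and 5.412 servings → $1.94.
milk + edamame with both tight: 0.7026 servings and 2.279 servings → $1.68.
kidney beans + peanut butter: the both-tight solution has a negative serving — not a feasible corner.
kidney beans + edamame: the both-tight solution has a negative serving — not a feasible corner.
peanut butter + edamame with both targets exact would need a negative amount; discard.
Cheapest feasible corner: $1.68.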